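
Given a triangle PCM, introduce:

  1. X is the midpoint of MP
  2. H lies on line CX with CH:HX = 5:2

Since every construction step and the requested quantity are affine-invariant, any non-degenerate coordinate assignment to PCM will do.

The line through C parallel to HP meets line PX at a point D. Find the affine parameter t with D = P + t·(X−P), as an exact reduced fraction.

Set P = (0, 0), C = (1, 0), M = (0, 1); any affine frame gives the same invariant.
1. X is the midpoint of MP ⇒ X = (0, 1/2)
2. H lies on line CX with CH:HX = 5:2 ⇒ H = (2/7, 5/14)
through C parallel to HP: direction (-2/7, -5/14); meets PX at D = (0, -5/4)
D = P + t·(X−P) with t = -5/2

t = -5/2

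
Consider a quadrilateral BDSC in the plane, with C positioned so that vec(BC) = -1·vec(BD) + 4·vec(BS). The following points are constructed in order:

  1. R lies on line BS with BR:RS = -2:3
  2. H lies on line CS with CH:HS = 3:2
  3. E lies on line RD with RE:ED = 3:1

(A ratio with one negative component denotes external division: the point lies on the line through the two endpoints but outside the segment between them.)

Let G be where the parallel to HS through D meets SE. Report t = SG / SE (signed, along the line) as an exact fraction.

Assign B = (0, 0), D = (1, 0), S = (0, 1), C = (-1, 4) — the answer is frame-independent, so this choice is without loss of generality.
1. R lies on line BS with BR:RS = -2:3 ⇒ R = (0, -2)
2. H lies on line CS with CH:HS = 3:2 ⇒ H = (-2/5, 11/5)
3. E lies on line RD with RE:ED = 3:1 ⇒ E = (3/4, -1/2)
through D parallel to HS: direction (2/5, -6/5); meets SE at G = (2, -3)
G = S + t·(E−S) with t = 8/3

t = 8/3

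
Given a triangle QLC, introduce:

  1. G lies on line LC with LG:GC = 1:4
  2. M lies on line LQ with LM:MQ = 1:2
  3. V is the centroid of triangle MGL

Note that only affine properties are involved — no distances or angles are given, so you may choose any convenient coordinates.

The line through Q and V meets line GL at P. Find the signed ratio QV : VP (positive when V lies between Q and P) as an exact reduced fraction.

QV:VP = 8

Work in coordinates with Q = (0, 0), L = (1, 0), C = (0, 1).
1. G lies on line LC with LG:GC = 1:4 ⇒ G = (4/5, 1/5)
2. M lies on line LQ with LM:MQ = 1:2 ⇒ M = (2/3, 0)
3. V is the centroid of triangle MGL ⇒ V = (37/45, 1/15)
line QV meets GL at P = (37/40, 3/40)
V = Q + t·(P−Q) with t = 8/9, so QV:VP = 8/9:1/9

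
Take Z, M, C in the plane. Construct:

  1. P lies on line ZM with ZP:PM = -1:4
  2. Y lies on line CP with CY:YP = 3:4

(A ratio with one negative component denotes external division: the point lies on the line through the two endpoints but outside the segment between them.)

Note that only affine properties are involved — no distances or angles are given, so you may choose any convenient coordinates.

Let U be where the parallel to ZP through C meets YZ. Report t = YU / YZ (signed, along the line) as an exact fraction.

Assign Z = (0, 0), M = (1, 0), C = (0, 1) — the answer is frame-independent, so this choice is without loss of generality.
1. P lies on line ZM with ZP:PM = -1:4 ⇒ P = (-1/3, 0)
2. Y lies on line CP with CY:YP = 3:4 ⇒ Y = (-1/7, 4/7)
through C parallel to ZP: direction (-1/3, 0); meets YZ at U = (-1/4, 1)
U = Y + t·(Z−Y) with t = -3/4

t = -3/4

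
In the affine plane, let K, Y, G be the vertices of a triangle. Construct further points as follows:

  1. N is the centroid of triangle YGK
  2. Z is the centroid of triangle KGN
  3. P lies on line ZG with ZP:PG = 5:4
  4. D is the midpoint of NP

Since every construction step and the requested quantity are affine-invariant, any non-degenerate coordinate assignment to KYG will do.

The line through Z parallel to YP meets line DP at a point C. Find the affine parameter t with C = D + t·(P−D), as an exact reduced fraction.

Set K = (0, 0), Y = (1, 0), G = (0, 1); any affine frame gives the same invariant.
1. N is the centroid of triangle YGK ⇒ N = (1/3, 1/3)
2. Z is the centroid of triangle KGN ⇒ Z = (1/9, 4/9)
3. P lies on line ZG with ZP:PG = 5:4 ⇒ P = (4/81, 61/81)
4. D is the midpoint of NP ⇒ D = (31/162, 44/81)
through Z parallel to YP: direction (-77/81, 61/81); meets DP at C = (104/243, 47/243)
C = D + t·(P−D) with t = -5/3

t = -5/3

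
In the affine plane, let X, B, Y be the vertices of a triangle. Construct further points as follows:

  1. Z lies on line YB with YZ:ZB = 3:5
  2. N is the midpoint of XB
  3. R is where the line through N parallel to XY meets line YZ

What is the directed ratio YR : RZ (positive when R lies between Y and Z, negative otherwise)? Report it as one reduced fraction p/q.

Assign X = (0, 0), B = (1, 0), Y = (0, 1) — the answer is frame-independent, so this choice is without loss of generality.
1. Z lies on line YB with YZ:ZB = 3:5 ⇒ Z = (3/8, 5/8)
2. N is the midpoint of XB ⇒ N = (1/2, 0)
3. R is where the line through N parallel to XY meets line YZ ⇒ R = (1/2, 1/2)
R = Y + t·(Z−Y) with t = 4/3, so YR:RZ = t:(1−t) = 4/3:-1/3

YR:RZ = -4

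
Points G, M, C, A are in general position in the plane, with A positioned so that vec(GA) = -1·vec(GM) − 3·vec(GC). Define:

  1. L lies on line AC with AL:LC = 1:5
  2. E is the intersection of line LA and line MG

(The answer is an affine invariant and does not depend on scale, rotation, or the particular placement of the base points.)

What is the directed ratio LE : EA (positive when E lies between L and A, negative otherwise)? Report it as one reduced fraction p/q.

LE:EA = -7/9

Choose coordinates G = (0, 0), M = (1, 0), C = (0, 1), A = (-1, -3).
1. L lies on line AC with AL:LC = 1:5 ⇒ L = (-5/6, -7/3)
2. E is the intersection of line LA and line MG ⇒ E = (-1/4, 0)
E = L + t·(A−L) with t = -7/2, so LE:EA = t:(1−t) = -7/2:9/2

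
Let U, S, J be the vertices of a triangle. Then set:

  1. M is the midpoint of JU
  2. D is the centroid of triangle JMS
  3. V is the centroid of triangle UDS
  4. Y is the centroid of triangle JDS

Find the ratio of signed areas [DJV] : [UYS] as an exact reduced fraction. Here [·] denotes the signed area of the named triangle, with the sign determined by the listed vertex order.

Set U = (0, 0), S = (1, 0), J = (0, 1); any affine frame gives the same invariant.
1. M is the midpoint of JU ⇒ M = (0, 1/2)
2. D is the centroid of triangle JMS ⇒ D = (1/3, 1/2)
3. V is the centroid of triangle UDS ⇒ V = (4/9, 1/6)
4. Y is the centroid of triangle JDS ⇒ Y = (4/9, 1/2)
2·[DJV] = 1/18, 2·[UYS] = -1/2
[DJV]:[UYS] = 1/18:-1/2 = -1/9

[DJV]:[UYS] = -1/9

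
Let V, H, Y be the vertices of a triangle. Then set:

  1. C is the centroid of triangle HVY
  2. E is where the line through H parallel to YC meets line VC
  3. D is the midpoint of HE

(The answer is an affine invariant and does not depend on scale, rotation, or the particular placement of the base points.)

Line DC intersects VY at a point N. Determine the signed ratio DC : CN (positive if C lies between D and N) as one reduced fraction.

DC:CN = 3/2

Choose coordinates V = (0, 0), H = (1, 0), Y = (0, 1).
1. C is the centroid of triangle HVY ⇒ C = (1/3, 1/3)
2. E is where the line through H parallel to YC meets line VC ⇒ E = (2/3, 2/3)
3. D is the midpoint of HE ⇒ D = (5/6, 1/3)
line DC meets VY at N = (0, 1/3)
C = D + t·(N−D) with t = 3/5, so DC:CN = 3/5:2/5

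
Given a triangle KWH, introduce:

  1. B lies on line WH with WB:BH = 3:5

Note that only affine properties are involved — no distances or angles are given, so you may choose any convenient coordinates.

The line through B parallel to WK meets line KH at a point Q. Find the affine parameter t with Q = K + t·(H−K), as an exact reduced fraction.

t = 3/8

Set K = (0, 0), W = (1, 0), H = (0, 1); any affine frame gives the same invariant.
1. B lies on line WH with WB:BH = 3:5 ⇒ B = (5/8, 3/8)
through B parallel to WK: direction (-1, 0); meets KH at Q = (0, 3/8)
Q = K + t·(H−K) with t = 3/8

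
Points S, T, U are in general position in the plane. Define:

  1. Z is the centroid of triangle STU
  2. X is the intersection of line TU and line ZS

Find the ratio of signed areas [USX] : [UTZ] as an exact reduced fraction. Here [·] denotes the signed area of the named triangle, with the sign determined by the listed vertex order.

[USX]:[UTZ] = -3/2

Work in coordinates with S = (0, 0), T = (1, 0), U = (0, 1).
1. Z is the centroid of triangle STU ⇒ Z = (1/3, 1/3)
2. X is the intersection of line TU and line ZS ⇒ X = (1/2, 1/2)
2·[USX] = 1/2, 2·[UTZ] = -1/3
[USX]:[UTZ] = 1/2:-1/3 = -3/2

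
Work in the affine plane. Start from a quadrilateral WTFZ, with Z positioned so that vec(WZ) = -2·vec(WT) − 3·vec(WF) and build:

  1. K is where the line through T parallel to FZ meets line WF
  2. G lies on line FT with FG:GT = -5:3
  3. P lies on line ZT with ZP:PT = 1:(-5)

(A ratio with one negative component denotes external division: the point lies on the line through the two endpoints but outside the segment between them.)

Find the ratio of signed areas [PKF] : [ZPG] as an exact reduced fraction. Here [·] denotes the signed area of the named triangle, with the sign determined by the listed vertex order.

Set W = (0, 0), T = (1, 0), F = (0, 1), Z = (-2, -3); any affine frame gives the same invariant.
1. K is where the line through T parallel to FZ meets line WF ⇒ K = (0, -2)
2. G lies on line FT with FG:GT = -5:3 ⇒ G = (5/2, -3/2)
3. P lies on line ZT with ZP:PT = 1:(-5) ⇒ P = (-11/4, -15/4)
2·[PKF] = 33/4, 2·[ZPG] = 9/4
[PKF]:[ZPG] = 33/4:9/4 = 11/3

[PKF]:[ZPG] = 11/3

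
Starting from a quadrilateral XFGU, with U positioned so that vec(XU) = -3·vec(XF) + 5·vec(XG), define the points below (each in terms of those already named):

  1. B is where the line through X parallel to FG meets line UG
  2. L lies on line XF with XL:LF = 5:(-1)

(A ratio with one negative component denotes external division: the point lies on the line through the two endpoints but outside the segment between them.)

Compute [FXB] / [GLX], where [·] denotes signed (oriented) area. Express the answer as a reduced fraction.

[FXB]:[GLX] = -12/5

Work in coordinates with X = (0, 0), F = (1, 0), G = (0, 1), U = (-3, 5).
1. B is where the line through X parallel to FG meets line UG ⇒ B = (3, -3)
2. L lies on line XF with XL:LF = 5:(-1) ⇒ L = (5/4, 0)
2·[FXB] = 3, 2·[GLX] = -5/4
[FXB]:[GLX] = 3:-5/4 = -12/5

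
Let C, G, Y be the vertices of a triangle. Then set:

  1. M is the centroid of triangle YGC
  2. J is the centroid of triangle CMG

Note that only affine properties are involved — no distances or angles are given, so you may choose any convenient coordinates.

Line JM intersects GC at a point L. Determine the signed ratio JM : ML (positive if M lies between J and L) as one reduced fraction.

JM:ML = -2/3

Work in coordinates with C = (0, 0), G = (1, 0), Y = (0, 1).
1. M is the centroid of triangle YGC ⇒ M = (1/3, 1/3)
2. J is the centroid of triangle CMG ⇒ J = (4/9, 1/9)
line JM meets GC at L = (1/2, 0)
M = J + t·(L−J) with t = -2, so JM:ML = -2:3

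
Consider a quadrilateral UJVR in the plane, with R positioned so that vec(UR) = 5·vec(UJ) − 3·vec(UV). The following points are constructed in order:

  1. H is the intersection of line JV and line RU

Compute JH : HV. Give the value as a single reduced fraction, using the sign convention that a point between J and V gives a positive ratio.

Choose coordinates U = (0, 0), J = (1, 0), V = (0, 1), R = (5, -3).
1. H is the intersection of line JV and line RU ⇒ H = (5/2, -3/2)
H = J + t·(V−J) with t = -3/2, so JH:HV = t:(1−t) = -3/2:5/2

JH:HV = -3/5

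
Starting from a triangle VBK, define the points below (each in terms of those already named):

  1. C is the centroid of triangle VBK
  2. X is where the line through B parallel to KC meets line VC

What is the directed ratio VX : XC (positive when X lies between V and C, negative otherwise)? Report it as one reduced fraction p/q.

VX:XC = -2

Choose coordinates V = (0, 0), B = (1, 0), K = (0, 1).
1. C is the centroid of triangle VBK ⇒ C = (1/3, 1/3)
2. X is where the line through B parallel to KC meets line VC ⇒ X = (2/3, 2/3)
X = V + t·(C−V) with t = 2, so VX:XC = t:(1−t) = 2:-1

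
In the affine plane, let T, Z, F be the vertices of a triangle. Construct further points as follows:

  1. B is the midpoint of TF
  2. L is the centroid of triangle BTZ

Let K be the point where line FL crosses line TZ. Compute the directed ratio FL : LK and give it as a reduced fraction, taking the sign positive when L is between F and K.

Set T = (0, 0), Z = (1, 0), F = (0, 1); any affine frame gives the same invariant.
1. B is the midpoint of TF ⇒ B = (0, 1/2)
2. L is the centroid of triangle BTZ ⇒ L = (1/3, 1/6)
line FL meets TZ at K = (2/5, 0)
L = F + t·(K−F) with t = 5/6, so FL:LK = 5/6:1/6

FL:LK = 5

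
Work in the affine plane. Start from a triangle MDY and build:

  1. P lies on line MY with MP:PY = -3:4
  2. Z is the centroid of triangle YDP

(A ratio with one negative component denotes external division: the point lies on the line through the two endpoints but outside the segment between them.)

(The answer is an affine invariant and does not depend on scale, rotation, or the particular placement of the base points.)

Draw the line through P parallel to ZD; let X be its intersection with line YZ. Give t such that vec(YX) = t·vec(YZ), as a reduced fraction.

Work in coordinates with M = (0, 0), D = (1, 0), Y = (0, 1).
1. P lies on line MY with MP:PY = -3:4 ⇒ P = (0, -3)
2. Z is the centroid of triangle YDP ⇒ Z = (1/3, -2/3)
through P parallel to ZD: direction (2/3, 2/3); meets YZ at X = (2/3, -7/3)
X = Y + t·(Z−Y) with t = 2

t = 2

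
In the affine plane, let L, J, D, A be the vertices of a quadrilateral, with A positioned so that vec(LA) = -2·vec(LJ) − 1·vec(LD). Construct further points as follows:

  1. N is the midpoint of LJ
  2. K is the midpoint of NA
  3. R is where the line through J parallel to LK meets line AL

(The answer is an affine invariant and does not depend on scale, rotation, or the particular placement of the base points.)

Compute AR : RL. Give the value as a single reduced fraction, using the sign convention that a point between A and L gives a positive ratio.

Assign L = (0, 0), J = (1, 0), D = (0, 1), A = (-2, -1) — the answer is frame-independent, so this choice is without loss of generality.
1. N is the midpoint of LJ ⇒ N = (1/2, 0)
2. K is the midpoint of NA ⇒ K = (-3/4, -1/2)
3. R is where the line through J parallel to LK meets line AL ⇒ R = (4, 2)
R = A + t·(L−A) with t = 3, so AR:RL = t:(1−t) = 3:-2

AR:RL = -3/2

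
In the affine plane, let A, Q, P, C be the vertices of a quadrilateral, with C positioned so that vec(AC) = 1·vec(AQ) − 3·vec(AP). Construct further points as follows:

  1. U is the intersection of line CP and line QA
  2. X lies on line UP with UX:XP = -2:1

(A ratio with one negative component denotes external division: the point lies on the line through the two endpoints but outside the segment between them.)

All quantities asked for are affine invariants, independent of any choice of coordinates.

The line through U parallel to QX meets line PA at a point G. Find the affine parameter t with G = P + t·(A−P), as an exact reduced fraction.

t = 3/5

Set A = (0, 0), Q = (1, 0), P = (0, 1), C = (1, -3); any affine frame gives the same invariant.
1. U is the intersection of line CP and line QA ⇒ U = (1/4, 0)
2. X lies on line UP with UX:XP = -2:1 ⇒ X = (-1/4, 2)
through U parallel to QX: direction (-5/4, 2); meets PA at G = (0, 2/5)
G = P + t·(A−P) with t = 3/5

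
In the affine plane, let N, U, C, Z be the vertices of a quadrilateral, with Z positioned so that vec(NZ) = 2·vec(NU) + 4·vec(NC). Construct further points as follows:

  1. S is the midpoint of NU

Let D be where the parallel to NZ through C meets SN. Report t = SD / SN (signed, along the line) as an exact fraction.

Set N = (0, 0), U = (1, 0), C = (0, 1), Z = (2, 4); any affine frame gives the same invariant.
1. S is the midpoint of NU ⇒ S = (1/2, 0)
through C parallel to NZ: direction (2, 4); meets SN at D = (-1/2, 0)
D = S + t·(N−S) with t = 2

t = 2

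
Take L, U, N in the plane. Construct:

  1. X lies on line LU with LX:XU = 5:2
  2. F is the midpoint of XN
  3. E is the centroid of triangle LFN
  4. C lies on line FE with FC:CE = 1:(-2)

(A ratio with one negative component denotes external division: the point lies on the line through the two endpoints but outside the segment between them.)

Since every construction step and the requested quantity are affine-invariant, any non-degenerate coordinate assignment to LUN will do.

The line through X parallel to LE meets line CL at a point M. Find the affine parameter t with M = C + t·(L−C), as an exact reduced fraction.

t = -1/2

Work in coordinates with L = (0, 0), U = (1, 0), N = (0, 1).
1. X lies on line LU with LX:XU = 5:2 ⇒ X = (5/7, 0)
2. F is the midpoint of XN ⇒ F = (5/14, 1/2)
3. E is the centroid of triangle LFN ⇒ E = (5/42, 1/2)
4. C lies on line FE with FC:CE = 1:(-2) ⇒ C = (25/42, 1/2)
through X parallel to LE: direction (5/42, 1/2); meets CL at M = (25/28, 3/4)
M = C + t·(L−C) with t = -1/2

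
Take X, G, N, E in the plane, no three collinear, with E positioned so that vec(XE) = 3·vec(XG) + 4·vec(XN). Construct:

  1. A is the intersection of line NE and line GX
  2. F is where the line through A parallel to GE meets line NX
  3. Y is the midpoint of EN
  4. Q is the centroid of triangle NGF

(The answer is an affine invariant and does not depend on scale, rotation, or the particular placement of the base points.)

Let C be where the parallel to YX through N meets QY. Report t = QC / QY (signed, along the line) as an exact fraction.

t = -5/4

Assign X = (0, 0), G = (1, 0), N = (0, 1), E = (3, 4) — the answer is frame-independent, so this choice is without loss of generality.
1. A is the intersection of line NE and line GX ⇒ A = (-1, 0)
2. F is where the line through A parallel to GE meets line NX ⇒ F = (0, 2)
3. Y is the midpoint of EN ⇒ Y = (3/2, 5/2)
4. Q is the centroid of triangle NGF ⇒ Q = (1/3, 1)
through N parallel to YX: direction (-3/2, -5/2); meets QY at C = (-9/8, -7/8)
C = Q + t·(Y−Q) with t = -5/4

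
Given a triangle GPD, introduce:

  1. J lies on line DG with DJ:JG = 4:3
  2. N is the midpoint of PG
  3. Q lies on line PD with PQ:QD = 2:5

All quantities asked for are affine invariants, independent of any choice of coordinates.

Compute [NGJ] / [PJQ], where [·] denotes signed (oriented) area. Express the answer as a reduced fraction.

[NGJ]:[PJQ] = 21/16

Assign G = (0, 0), P = (1, 0), D = (0, 1) — the answer is frame-independent, so this choice is without loss of generality.
1. J lies on line DG with DJ:JG = 4:3 ⇒ J = (0, 3/7)
2. N is the midpoint of PG ⇒ N = (1/2, 0)
3. Q lies on line PD with PQ:QD = 2:5 ⇒ Q = (5/7, 2/7)
2·[NGJ] = -3/14, 2·[PJQ] = -8/49
[NGJ]:[PJQ] = -3/14:-8/49 = 21/16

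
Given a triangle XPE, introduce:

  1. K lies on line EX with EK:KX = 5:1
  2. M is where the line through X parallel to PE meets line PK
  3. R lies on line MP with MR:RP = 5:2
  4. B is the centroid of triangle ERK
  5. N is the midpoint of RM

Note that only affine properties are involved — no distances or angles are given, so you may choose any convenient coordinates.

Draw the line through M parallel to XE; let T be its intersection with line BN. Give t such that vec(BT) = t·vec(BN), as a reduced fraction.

Choose coordinates X = (0, 0), P = (1, 0), E = (0, 1).
1. K lies on line EX with EK:KX = 5:1 ⇒ K = (0, 1/6)
2. M is where the line through X parallel to PE meets line PK ⇒ M = (-1/5, 1/5)
3. R lies on line MP with MR:RP = 5:2 ⇒ R = (23/35, 2/35)
4. B is the centroid of triangle ERK ⇒ B = (23/105, 257/630)
5. N is the midpoint of RM ⇒ N = (8/35, 9/70)
through M parallel to XE: direction (0, 1); meets BN at T = (-1/5, 127/10)
T = B + t·(N−B) with t = -44

t = -44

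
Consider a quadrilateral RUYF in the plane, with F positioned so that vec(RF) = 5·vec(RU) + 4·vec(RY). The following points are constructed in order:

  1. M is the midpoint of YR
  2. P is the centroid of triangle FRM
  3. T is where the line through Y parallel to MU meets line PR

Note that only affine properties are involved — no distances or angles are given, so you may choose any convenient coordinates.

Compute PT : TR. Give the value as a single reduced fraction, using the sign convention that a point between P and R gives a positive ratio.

PT:TR = 4/3

Work in coordinates with R = (0, 0), U = (1, 0), Y = (0, 1), F = (5, 4).
1. M is the midpoint of YR ⇒ M = (0, 1/2)
2. P is the centroid of triangle FRM ⇒ P = (5/3, 3/2)
3. T is where the line through Y parallel to MU meets line PR ⇒ T = (5/7, 9/14)
T = P + t·(R−P) with t = 4/7, so PT:TR = t:(1−t) = 4/7:3/7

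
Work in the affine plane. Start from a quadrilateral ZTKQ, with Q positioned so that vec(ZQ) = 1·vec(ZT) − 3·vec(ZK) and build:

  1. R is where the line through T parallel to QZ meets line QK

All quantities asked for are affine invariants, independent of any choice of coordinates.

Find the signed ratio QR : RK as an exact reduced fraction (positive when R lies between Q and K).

Assign Z = (0, 0), T = (1, 0), K = (0, 1), Q = (1, -3) — the answer is frame-independent, so this choice is without loss of generality.
1. R is where the line through T parallel to QZ meets line QK ⇒ R = (-2, 9)
R = Q + t·(K−Q) with t = 3, so QR:RK = t:(1−t) = 3:-2

QR:RK = -3/2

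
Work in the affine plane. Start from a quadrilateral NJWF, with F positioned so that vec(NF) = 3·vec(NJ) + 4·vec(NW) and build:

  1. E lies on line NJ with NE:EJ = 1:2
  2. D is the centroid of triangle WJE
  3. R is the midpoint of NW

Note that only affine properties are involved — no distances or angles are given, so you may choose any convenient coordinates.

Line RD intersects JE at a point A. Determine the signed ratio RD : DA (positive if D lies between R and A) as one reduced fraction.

Work in coordinates with N = (0, 0), J = (1, 0), W = (0, 1), F = (3, 4).
1. E lies on line NJ with NE:EJ = 1:2 ⇒ E = (1/3, 0)
2. D is the centroid of triangle WJE ⇒ D = (4/9, 1/3)
3. R is the midpoint of NW ⇒ R = (0, 1/2)
line RD meets JE at A = (4/3, 0)
D = R + t·(A−R) with t = 1/3, so RD:DA = 1/3:2/3

RD:DA = 1/2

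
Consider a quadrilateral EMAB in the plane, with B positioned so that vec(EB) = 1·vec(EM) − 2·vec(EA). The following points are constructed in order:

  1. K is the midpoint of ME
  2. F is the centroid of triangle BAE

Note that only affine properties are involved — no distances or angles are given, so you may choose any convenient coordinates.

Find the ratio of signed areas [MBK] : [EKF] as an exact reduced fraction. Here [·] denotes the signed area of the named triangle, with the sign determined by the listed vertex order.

Set E = (0, 0), M = (1, 0), A = (0, 1), B = (1, -2); any affine frame gives the same invariant.
1. K is the midpoint of ME ⇒ K = (1/2, 0)
2. F is the centroid of triangle BAE ⇒ F = (1/3, -1/3)
2·[MBK] = -1, 2·[EKF] = -1/6
[MBK]:[EKF] = -1:-1/6 = 6

[MBK]:[EKF] = 6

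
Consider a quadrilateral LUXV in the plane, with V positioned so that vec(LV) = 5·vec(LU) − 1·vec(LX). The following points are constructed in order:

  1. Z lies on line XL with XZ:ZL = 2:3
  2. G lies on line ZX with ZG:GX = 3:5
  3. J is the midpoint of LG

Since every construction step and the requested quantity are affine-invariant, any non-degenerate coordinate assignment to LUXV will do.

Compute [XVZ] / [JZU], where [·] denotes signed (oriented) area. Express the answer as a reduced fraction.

Choose coordinates L = (0, 0), U = (1, 0), X = (0, 1), V = (5, -1).
1. Z lies on line XL with XZ:ZL = 2:3 ⇒ Z = (0, 3/5)
2. G lies on line ZX with ZG:GX = 3:5 ⇒ G = (0, 3/4)
3. J is the midpoint of LG ⇒ J = (0, 3/8)
2·[XVZ] = -2, 2·[JZU] = -9/40
[XVZ]:[JZU] = -2:-9/40 = 80/9

[XVZ]:[JZU] = 80/9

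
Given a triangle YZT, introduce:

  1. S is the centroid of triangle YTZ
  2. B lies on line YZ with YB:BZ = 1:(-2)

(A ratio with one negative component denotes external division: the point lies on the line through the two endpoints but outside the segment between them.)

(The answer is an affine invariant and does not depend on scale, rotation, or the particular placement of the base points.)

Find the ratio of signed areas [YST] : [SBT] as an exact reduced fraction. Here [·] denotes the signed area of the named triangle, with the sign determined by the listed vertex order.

Work in coordinates with Y = (0, 0), Z = (1, 0), T = (0, 1).
1. S is the centroid of triangle YTZ ⇒ S = (1/3, 1/3)
2. B lies on line YZ with YB:BZ = 1:(-2) ⇒ B = (-1, 0)
2·[YST] = 1/3, 2·[SBT] = -1
[YST]:[SBT] = 1/3:-1 = -1/3

[YST]:[SBT] = -1/3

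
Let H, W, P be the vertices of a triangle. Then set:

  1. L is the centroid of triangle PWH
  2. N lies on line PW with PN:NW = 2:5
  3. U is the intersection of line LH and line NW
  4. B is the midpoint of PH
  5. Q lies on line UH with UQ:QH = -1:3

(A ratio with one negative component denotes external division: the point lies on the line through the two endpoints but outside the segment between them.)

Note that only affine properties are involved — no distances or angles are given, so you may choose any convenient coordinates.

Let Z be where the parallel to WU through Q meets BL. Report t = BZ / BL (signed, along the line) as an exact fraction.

Choose coordinates H = (0, 0), W = (1, 0), P = (0, 1).
1. L is the centroid of triangle PWH ⇒ L = (1/3, 1/3)
2. N lies on line PW with PN:NW = 2:5 ⇒ N = (2/7, 5/7)
3. U is the intersection of line LH and line NW ⇒ U = (1/2, 1/2)
4. B is the midpoint of PH ⇒ B = (0, 1/2)
5. Q lies on line UH with UQ:QH = -1:3 ⇒ Q = (3/4, 3/4)
through Q parallel to WU: direction (-1/2, 1/2); meets BL at Z = (2, -1/2)
Z = B + t·(L−B) with t = 6

t = 6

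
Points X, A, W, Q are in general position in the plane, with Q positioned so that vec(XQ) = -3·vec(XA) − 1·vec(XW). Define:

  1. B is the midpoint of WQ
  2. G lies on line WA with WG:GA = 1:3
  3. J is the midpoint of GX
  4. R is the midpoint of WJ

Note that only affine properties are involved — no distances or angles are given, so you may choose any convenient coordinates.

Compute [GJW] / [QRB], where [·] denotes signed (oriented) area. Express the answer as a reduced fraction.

Work in coordinates with X = (0, 0), A = (1, 0), W = (0, 1), Q = (-3, -1).
1. B is the midpoint of WQ ⇒ B = (-3/2, 0)
2. G lies on line WA with WG:GA = 1:3 ⇒ G = (1/4, 3/4)
3. J is the midpoint of GX ⇒ J = (1/8, 3/8)
4. R is the midpoint of WJ ⇒ R = (1/16, 11/16)
2·[GJW] = -1/8, 2·[QRB] = 17/32
[GJW]:[QRB] = -1/8:17/32 = -4/17

[GJW]:[QRB] = -4/17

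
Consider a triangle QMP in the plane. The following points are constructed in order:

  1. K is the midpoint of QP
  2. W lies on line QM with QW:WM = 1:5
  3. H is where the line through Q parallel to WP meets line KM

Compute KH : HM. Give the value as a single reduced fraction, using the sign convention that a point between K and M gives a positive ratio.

KH:HM = -1/12

Choose coordinates Q = (0, 0), M = (1, 0), P = (0, 1).
1. K is the midpoint of QP ⇒ K = (0, 1/2)
2. W lies on line QM with QW:WM = 1:5 ⇒ W = (1/6, 0)
3. H is where the line through Q parallel to WP meets line KM ⇒ H = (-1/11, 6/11)
H = K + t·(M−K) with t = -1/11, so KH:HM = t:(1−t) = -1/11:12/11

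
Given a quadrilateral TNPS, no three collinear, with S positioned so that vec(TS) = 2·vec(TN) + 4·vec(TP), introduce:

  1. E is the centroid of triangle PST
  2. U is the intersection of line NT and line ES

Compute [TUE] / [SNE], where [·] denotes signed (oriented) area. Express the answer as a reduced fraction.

Set T = (0, 0), N = (1, 0), P = (0, 1), S = (2, 4); any affine frame gives the same invariant.
1. E is the centroid of triangle PST ⇒ E = (2/3, 5/3)
2. U is the intersection of line NT and line ES ⇒ U = (-2/7, 0)
2·[TUE] = -10/21, 2·[SNE] = -3
[TUE]:[SNE] = -10/21:-3 = 10/63

[TUE]:[SNE] = 10/63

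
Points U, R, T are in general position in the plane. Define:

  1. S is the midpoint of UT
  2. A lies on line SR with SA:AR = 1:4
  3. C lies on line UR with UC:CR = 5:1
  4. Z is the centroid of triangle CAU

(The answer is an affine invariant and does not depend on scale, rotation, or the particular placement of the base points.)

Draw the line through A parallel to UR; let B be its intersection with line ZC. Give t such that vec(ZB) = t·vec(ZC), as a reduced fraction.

Choose coordinates U = (0, 0), R = (1, 0), T = (0, 1).
1. S is the midpoint of UT ⇒ S = (0, 1/2)
2. A lies on line SR with SA:AR = 1:4 ⇒ A = (1/5, 2/5)
3. C lies on line UR with UC:CR = 5:1 ⇒ C = (5/6, 0)
4. Z is the centroid of triangle CAU ⇒ Z = (31/90, 2/15)
through A parallel to UR: direction (1, 0); meets ZC at B = (-19/30, 2/5)
B = Z + t·(C−Z) with t = -2

t = -2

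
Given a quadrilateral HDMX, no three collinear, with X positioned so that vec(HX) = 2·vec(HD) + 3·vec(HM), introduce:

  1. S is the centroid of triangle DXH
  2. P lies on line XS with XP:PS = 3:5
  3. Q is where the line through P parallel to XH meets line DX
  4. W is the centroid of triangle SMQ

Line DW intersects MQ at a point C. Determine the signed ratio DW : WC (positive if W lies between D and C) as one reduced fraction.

Choose coordinates H = (0, 0), D = (1, 0), M = (0, 1), X = (2, 3).
1. S is the centroid of triangle DXH ⇒ S = (1, 1)
2. P lies on line XS with XP:PS = 3:5 ⇒ P = (13/8, 9/4)
3. Q is where the line through P parallel to XH meets line DX ⇒ Q = (15/8, 21/8)
4. W is the centroid of triangle SMQ ⇒ W = (23/24, 37/24)
line DW meets MQ at C = (135/142, 259/142)
W = D + t·(C−D) with t = 71/84, so DW:WC = 71/84:13/84

DW:WC = 71/13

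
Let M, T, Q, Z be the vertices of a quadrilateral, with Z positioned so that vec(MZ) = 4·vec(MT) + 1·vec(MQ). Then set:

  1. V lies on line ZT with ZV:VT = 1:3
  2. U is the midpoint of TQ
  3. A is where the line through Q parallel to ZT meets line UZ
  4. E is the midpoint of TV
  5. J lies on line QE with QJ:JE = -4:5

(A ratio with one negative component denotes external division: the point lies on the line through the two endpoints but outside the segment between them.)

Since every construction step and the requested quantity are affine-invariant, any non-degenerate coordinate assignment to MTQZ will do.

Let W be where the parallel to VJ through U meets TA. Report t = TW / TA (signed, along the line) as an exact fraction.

Choose coordinates M = (0, 0), T = (1, 0), Q = (0, 1), Z = (4, 1).
1. V lies on line ZT with ZV:VT = 1:3 ⇒ V = (13/4, 3/4)
2. U is the midpoint of TQ ⇒ U = (1/2, 1/2)
3. A is where the line through Q parallel to ZT meets line UZ ⇒ A = (-3, 0)
4. E is the midpoint of TV ⇒ E = (17/8, 3/8)
5. J lies on line QE with QJ:JE = -4:5 ⇒ J = (-17/2, 7/2)
through U parallel to VJ: direction (-47/4, 11/4); meets TA at W = (29/11, 0)
W = T + t·(A−T) with t = -9/22

t = -9/22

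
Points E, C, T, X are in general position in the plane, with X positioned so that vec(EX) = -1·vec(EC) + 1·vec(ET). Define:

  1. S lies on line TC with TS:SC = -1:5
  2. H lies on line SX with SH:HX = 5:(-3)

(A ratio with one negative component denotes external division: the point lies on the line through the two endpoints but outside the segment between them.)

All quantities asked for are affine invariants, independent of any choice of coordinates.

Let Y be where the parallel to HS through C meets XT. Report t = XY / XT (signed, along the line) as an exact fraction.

Choose coordinates E = (0, 0), C = (1, 0), T = (0, 1), X = (-1, 1).
1. S lies on line TC with TS:SC = -1:5 ⇒ S = (-1/4, 5/4)
2. H lies on line SX with SH:HX = 5:(-3) ⇒ H = (-17/8, 5/8)
through C parallel to HS: direction (15/8, 5/8); meets XT at Y = (4, 1)
Y = X + t·(T−X) with t = 5

t = 5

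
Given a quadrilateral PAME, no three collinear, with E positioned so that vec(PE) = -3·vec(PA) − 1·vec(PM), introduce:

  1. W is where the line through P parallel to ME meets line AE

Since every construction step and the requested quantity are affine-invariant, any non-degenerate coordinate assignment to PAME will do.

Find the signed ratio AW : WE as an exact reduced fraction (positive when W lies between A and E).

AW:WE = 2/3

Choose coordinates P = (0, 0), A = (1, 0), M = (0, 1), E = (-3, -1).
1. W is where the line through P parallel to ME meets line AE ⇒ W = (-3/5, -2/5)
W = A + t·(E−A) with t = 2/5, so AW:WE = t:(1−t) = 2/5:3/5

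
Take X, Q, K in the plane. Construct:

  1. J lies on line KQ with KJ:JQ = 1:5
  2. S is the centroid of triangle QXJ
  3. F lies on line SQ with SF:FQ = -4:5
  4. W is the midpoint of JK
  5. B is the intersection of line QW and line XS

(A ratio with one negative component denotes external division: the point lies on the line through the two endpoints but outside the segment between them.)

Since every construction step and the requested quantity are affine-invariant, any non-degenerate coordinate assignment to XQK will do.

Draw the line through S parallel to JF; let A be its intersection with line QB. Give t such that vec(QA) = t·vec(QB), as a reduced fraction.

Work in coordinates with X = (0, 0), Q = (1, 0), K = (0, 1).
1. J lies on line KQ with KJ:JQ = 1:5 ⇒ J = (1/6, 5/6)
2. S is the centroid of triangle QXJ ⇒ S = (7/18, 5/18)
3. F lies on line SQ with SF:FQ = -4:5 ⇒ F = (-37/18, 25/18)
4. W is the midpoint of JK ⇒ W = (1/12, 11/12)
5. B is the intersection of line QW and line XS ⇒ B = (7/12, 5/12)
through S parallel to JF: direction (-20/9, 5/9); meets QB at A = (5/6, 1/6)
A = Q + t·(B−Q) with t = 2/5

t = 2/5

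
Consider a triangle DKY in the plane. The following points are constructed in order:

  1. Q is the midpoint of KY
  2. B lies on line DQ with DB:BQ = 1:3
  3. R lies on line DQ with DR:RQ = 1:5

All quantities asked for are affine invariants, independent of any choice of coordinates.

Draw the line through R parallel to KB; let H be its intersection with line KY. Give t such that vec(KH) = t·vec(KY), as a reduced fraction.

t = -1/18

Assign D = (0, 0), K = (1, 0), Y = (0, 1) — the answer is frame-independent, so this choice is without loss of generality.
1. Q is the midpoint of KY ⇒ Q = (1/2, 1/2)
2. B lies on line DQ with DB:BQ = 1:3 ⇒ B = (1/8, 1/8)
3. R lies on line DQ with DR:RQ = 1:5 ⇒ R = (1/12, 1/12)
through R parallel to KB: direction (-7/8, 1/8); meets KY at H = (19/18, -1/18)
H = K + t·(Y−K) with t = -1/18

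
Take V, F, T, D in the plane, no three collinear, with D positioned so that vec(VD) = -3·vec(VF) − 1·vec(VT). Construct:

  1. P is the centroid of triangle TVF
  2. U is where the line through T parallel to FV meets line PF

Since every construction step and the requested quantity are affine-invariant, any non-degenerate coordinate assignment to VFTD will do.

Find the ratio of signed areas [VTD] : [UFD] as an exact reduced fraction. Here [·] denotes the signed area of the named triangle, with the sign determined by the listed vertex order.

[VTD]:[UFD] = -1/2

Choose coordinates V = (0, 0), F = (1, 0), T = (0, 1), D = (-3, -1).
1. P is the centroid of triangle TVF ⇒ P = (1/3, 1/3)
2. U is where the line through T parallel to FV meets line PF ⇒ U = (-1, 1)
2·[VTD] = 3, 2·[UFD] = -6
[VTD]:[UFD] = 3:-6 = -1/2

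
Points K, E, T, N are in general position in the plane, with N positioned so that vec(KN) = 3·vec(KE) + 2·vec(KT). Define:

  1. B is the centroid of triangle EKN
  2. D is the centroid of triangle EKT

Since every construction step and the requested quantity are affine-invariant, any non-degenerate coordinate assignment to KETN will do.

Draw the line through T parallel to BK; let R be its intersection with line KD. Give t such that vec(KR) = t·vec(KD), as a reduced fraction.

Work in coordinates with K = (0, 0), E = (1, 0), T = (0, 1), N = (3, 2).
1. B is the centroid of triangle EKN ⇒ B = (4/3, 2/3)
2. D is the centroid of triangle EKT ⇒ D = (1/3, 1/3)
through T parallel to BK: direction (-4/3, -2/3); meets KD at R = (2, 2)
R = K + t·(D−K) with t = 6

t = 6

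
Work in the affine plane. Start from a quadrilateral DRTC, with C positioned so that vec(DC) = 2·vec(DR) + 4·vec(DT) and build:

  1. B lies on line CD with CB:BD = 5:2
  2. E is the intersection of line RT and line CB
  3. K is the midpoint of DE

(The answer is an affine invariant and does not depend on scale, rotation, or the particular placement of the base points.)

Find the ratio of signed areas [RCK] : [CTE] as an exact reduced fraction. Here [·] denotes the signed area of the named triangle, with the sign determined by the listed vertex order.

[RCK]:[CTE] = 11/5

Set D = (0, 0), R = (1, 0), T = (0, 1), C = (2, 4); any affine frame gives the same invariant.
1. B lies on line CD with CB:BD = 5:2 ⇒ B = (4/7, 8/7)
2. E is the intersection of line RT and line CB ⇒ E = (1/3, 2/3)
3. K is the midpoint of DE ⇒ K = (1/6, 1/3)
2·[RCK] = 11/3, 2·[CTE] = 5/3
[RCK]:[CTE] = 11/3:5/3 = 11/5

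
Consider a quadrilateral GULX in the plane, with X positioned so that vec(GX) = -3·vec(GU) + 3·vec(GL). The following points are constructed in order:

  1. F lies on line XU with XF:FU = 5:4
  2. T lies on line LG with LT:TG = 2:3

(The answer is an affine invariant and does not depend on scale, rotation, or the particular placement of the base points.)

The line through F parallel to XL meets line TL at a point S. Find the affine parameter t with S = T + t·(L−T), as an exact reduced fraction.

t = 29/54

Work in coordinates with G = (0, 0), U = (1, 0), L = (0, 1), X = (-3, 3).
1. F lies on line XU with XF:FU = 5:4 ⇒ F = (-7/9, 4/3)
2. T lies on line LG with LT:TG = 2:3 ⇒ T = (0, 3/5)
through F parallel to XL: direction (3, -2); meets TL at S = (0, 22/27)
S = T + t·(L−T) with t = 29/54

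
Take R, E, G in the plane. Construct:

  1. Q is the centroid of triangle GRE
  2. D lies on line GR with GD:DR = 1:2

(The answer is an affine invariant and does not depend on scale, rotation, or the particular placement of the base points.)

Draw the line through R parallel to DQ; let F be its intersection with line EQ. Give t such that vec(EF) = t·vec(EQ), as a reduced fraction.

Choose coordinates R = (0, 0), E = (1, 0), G = (0, 1).
1. Q is the centroid of triangle GRE ⇒ Q = (1/3, 1/3)
2. D lies on line GR with GD:DR = 1:2 ⇒ D = (0, 2/3)
through R parallel to DQ: direction (1/3, -1/3); meets EQ at F = (-1, 1)
F = E + t·(Q−E) with t = 3

t = 3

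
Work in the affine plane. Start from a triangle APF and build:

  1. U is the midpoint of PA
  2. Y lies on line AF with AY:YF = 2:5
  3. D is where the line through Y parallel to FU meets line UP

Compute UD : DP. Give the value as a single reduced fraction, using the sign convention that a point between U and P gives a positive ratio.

UD:DP = -5/12

Choose coordinates A = (0, 0), P = (1, 0), F = (0, 1).
1. U is the midpoint of PA ⇒ U = (1/2, 0)
2. Y lies on line AF with AY:YF = 2:5 ⇒ Y = (0, 2/7)
3. D is where the line through Y parallel to FU meets line UP ⇒ D = (1/7, 0)
D = U + t·(P−U) with t = -5/7, so UD:DP = t:(1−t) = -5/7:12/7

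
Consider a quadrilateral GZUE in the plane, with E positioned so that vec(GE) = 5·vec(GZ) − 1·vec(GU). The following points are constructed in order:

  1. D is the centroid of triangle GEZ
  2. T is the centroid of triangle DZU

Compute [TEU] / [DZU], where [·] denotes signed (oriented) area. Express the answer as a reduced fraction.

[TEU]:[DZU] = -17/6

Set G = (0, 0), Z = (1, 0), U = (0, 1), E = (5, -1); any affine frame gives the same invariant.
1. D is the centroid of triangle GEZ ⇒ D = (2, -1/3)
2. T is the centroid of triangle DZU ⇒ T = (1, 2/9)
2·[TEU] = 17/9, 2·[DZU] = -2/3
[TEU]:[DZU] = 17/9:-2/3 = -17/6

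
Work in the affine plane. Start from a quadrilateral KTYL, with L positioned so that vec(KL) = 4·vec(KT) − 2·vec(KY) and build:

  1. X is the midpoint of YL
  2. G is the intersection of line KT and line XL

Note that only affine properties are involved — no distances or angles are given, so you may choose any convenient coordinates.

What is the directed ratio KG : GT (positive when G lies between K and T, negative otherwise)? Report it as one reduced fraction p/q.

Set K = (0, 0), T = (1, 0), Y = (0, 1), L = (4, -2); any affine frame gives the same invariant.
1. X is the midpoint of YL ⇒ X = (2, -1/2)
2. G is the intersection of line KT and line XL ⇒ G = (4/3, 0)
G = K + t·(T−K) with t = 4/3, so KG:GT = t:(1−t) = 4/3:-1/3

KG:GT = -4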